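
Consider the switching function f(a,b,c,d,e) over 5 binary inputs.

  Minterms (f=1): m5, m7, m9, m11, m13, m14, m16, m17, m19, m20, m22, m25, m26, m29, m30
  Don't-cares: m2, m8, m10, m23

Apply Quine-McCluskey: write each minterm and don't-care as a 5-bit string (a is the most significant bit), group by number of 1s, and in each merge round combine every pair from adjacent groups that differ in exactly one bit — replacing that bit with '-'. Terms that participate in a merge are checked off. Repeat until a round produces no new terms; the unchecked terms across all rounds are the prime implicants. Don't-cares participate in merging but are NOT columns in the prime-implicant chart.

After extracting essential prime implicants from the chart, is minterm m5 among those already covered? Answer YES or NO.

NO

Round 0: 00010✓ 00101✓ 00111✓ 01000✓ 01001✓ 01010✓ 01011✓ 01101✓ 01110✓ 10000✓ 10001✓ 10011✓ 10100✓ 10110✓ 10111✓ 11001✓ 11010✓ 11101✓ 11110✓
Round 1: -0111 -1001✓ -1010✓ -1101✓ -1110✓ 0-010 0-101 001-1 01-01✓ 01-10✓ 010-0✓ 010-1✓ 0100-✓ 0101-✓ 1-001 1-110 10-00 10-11 100-1 1000- 101-0 1011- 11-01✓ 11-10✓
Round 2: -1-01 -1-10 010--
PIs = {-0111, -1-01, -1-10, 0-010, 0-101, 001-1, 010--, 1-001, 1-110, 10-00, 10-11, 100-1, 1000-, 101-0, 1011-}
Coverage chart:
  m5: 0-101,001-1
  m7: -0111,001-1
  m9: -1-01,010--
  m11: 010-- ←essential
  m13: -1-01,0-101
  m14: -1-10 ←essential
  m16: 10-00,1000-
  m17: 1-001,100-1,1000-
  m19: 10-11,100-1
  m20: 10-00,101-0
  m22: 1-110,101-0,1011-
  m25: -1-01,1-001
  m26: -1-10 ←essential
  m29: -1-01 ←essential
  m30: -1-10,1-110
Essential: -1-01, -1-10, 010--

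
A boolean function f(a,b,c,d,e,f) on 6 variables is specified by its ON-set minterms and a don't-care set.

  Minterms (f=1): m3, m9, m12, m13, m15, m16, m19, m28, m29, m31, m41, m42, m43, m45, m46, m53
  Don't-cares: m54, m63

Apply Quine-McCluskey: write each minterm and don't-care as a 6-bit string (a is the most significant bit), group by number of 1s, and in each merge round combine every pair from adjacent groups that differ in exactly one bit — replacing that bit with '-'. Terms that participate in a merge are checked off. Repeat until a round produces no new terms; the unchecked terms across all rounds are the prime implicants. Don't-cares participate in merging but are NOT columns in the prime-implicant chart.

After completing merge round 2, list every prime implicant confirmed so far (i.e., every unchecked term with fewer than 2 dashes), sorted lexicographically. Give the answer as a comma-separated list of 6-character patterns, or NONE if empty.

size-2^0 implicants → 000011(✓)  001001(✓)  001100(✓)  001101(✓)  001111(✓)  010000  010011(✓)  011100(✓)  011101(✓)  011111(✓)  101001(✓)  101010(✓)  101011(✓)  101101(✓)  101110(✓)  110101  110110  111111(✓)
size-2^1 implicants → -01001(✓)  -01101(✓)  -11111  0-0011  0-1100(✓)  0-1101(✓)  0-1111(✓)  001-01(✓)  0011-1(✓)  00110-(✓)  0111-1(✓)  01110-(✓)  101-01(✓)  101-10  1010-1  10101-
size-2^2 implicants → -01-01  0-11-1  0-110-
Unchecked terms (primes): -01-01, -11111, 0-0011, 0-11-1, 0-110-, 010000, 101-10, 1010-1, 10101-, 110101, 110110

-11111, 0-0011, 010000, 101-10, 1010-1, 10101-, 110101, 110110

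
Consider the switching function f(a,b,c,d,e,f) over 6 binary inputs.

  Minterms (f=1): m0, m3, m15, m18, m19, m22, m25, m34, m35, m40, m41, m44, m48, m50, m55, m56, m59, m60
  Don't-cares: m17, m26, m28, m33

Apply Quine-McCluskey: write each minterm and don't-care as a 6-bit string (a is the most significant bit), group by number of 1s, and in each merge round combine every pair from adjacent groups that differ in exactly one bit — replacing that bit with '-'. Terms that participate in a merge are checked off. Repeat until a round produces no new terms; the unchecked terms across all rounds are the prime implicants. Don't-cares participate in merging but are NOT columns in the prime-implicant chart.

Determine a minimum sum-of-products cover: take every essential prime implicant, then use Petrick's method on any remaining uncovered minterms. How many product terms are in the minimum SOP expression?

size-2^0 implicants → 000000  000011(✓)  001111  010001(✓)  010010(✓)  010011(✓)  010110(✓)  011001(✓)  011010(✓)  011100(✓)  100001(✓)  100010(✓)  100011(✓)  101000(✓)  101001(✓)  101100(✓)  110000(✓)  110010(✓)  110111  111000(✓)  111011  111100(✓)
size-2^1 implicants → -00011  -10010  -11100  0-0011  01-001  01-010  010-10  0100-1  01001-  1-0010  1-1000(✓)  1-1100(✓)  10-001  1000-1  10001-  101-00(✓)  10100-  11-000  1100-0  111-00(✓)
size-2^2 implicants → 1-1-00
Unchecked terms (primes): -00011, -10010, -11100, 0-0011, 000000, 001111, 01-001, 01-010, 010-10, 0100-1, 01001-, 1-0010, 1-1-00, 10-001, 1000-1, 10001-, 10100-, 11-000, 1100-0, 110111, 111011
Minterm coverage:
  m0 ⊆ 000000 [E]
  m3 ⊆ -00011,0-0011
  m15 ⊆ 001111 [E]
  m18 ⊆ -10010,01-010,010-10,01001-
  m19 ⊆ 0-0011,0100-1,01001-
  m22 ⊆ 010-10 [E]
  m25 ⊆ 01-001 [E]
  m34 ⊆ 1-0010,10001-
  m35 ⊆ -00011,1000-1,10001-
  m40 ⊆ 1-1-00,10100-
  m41 ⊆ 10-001,10100-
  m44 ⊆ 1-1-00 [E]
  m48 ⊆ 11-000,1100-0
  m50 ⊆ -10010,1-0010,1100-0
  m55 ⊆ 110111 [E]
  m56 ⊆ 1-1-00,11-000
  m59 ⊆ 111011 [E]
  m60 ⊆ -11100,1-1-00
E = {000000, 001111, 01-001, 010-10, 1-1-00, 110111, 111011}
Petrick residual → 0-0011, 10-001, 10001-, 1100-0
Cover = a'c'd'ef + a'b'c'd'e'f' + a'b'cdef + a'bd'e'f + a'bc'ef' + ace'f' + ab'd'e'f + ab'c'd'e + abc'd'f' + abc'def + abcd'ef  |cover|=11

11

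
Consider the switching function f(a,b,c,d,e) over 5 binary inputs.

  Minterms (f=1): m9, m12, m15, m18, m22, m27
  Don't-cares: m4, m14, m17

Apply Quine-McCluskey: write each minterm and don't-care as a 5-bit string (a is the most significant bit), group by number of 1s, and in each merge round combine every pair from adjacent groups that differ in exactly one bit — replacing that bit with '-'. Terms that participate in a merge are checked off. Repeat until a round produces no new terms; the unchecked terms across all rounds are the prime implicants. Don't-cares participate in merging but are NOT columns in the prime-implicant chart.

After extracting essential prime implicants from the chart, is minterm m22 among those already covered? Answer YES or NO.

[col 0] 00100*, 01001, 01100*, 01110*, 01111*, 10001, 10010*, 10110*, 11011
[col 1] 0-100, 011-0, 0111-, 10-10
Prime implicants: 0-100, 01001, 011-0, 0111-, 10-10, 10001, 11011
PI chart (minterm → PIs covering it):
  9 | 01001  (sole → essential)
  12 | 0-100,011-0
  15 | 0111-  (sole → essential)
  18 | 10-10  (sole → essential)
  22 | 10-10  (sole → essential)
  27 | 11011  (sole → essential)
Essential prime implicants: 01001, 0111-, 10-10, 11011

YES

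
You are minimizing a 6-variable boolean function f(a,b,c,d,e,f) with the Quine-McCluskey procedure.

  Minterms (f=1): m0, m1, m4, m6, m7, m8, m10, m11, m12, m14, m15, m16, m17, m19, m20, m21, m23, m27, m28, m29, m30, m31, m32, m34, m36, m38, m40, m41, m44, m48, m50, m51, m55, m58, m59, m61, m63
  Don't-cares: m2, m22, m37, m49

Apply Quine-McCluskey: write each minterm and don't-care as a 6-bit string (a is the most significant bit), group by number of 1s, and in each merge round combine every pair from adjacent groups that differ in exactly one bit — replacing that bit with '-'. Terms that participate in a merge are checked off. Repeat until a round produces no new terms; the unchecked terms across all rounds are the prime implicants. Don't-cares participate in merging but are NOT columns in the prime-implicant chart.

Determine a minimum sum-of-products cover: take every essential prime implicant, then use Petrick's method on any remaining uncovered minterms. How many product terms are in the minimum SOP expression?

11

size-2^0 implicants → 000000(✓)  000001(✓)  000010(✓)  000100(✓)  000110(✓)  000111(✓)  001000(✓)  001010(✓)  001011(✓)  001100(✓)  001110(✓)  001111(✓)  010000(✓)  010001(✓)  010011(✓)  010100(✓)  010101(✓)  010110(✓)  010111(✓)  011011(✓)  011100(✓)  011101(✓)  011110(✓)  011111(✓)  100000(✓)  100010(✓)  100100(✓)  100101(✓)  100110(✓)  101000(✓)  101001(✓)  101100(✓)  110000(✓)  110001(✓)  110010(✓)  110011(✓)  110111(✓)  111010(✓)  111011(✓)  111101(✓)  111111(✓)
size-2^1 implicants → -00000(✓)  -00010(✓)  -00100(✓)  -00110(✓)  -01000(✓)  -01100(✓)  -10000(✓)  -10001(✓)  -10011(✓)  -10111(✓)  -11011(✓)  -11101(✓)  -11111(✓)  0-0000(✓)  0-0001(✓)  0-0100(✓)  0-0110(✓)  0-0111(✓)  0-1011(✓)  0-1100(✓)  0-1110(✓)  0-1111(✓)  00-000(✓)  00-010(✓)  00-100(✓)  00-110(✓)  00-111(✓)  000-00(✓)  000-10(✓)  0000-0(✓)  00000-(✓)  0001-0(✓)  00011-(✓)  001-00(✓)  001-10(✓)  001-11(✓)  0010-0(✓)  00101-(✓)  0011-0(✓)  00111-(✓)  01-011(✓)  01-100(✓)  01-101(✓)  01-110(✓)  01-111(✓)  010-00(✓)  010-01(✓)  010-11(✓)  0100-1(✓)  01000-(✓)  0101-0(✓)  0101-1(✓)  01010-(✓)  01011-(✓)  011-11(✓)  0111-0(✓)  0111-1(✓)  01110-(✓)  01111-(✓)  1-0000(✓)  1-0010(✓)  10-000(✓)  10-100(✓)  100-00(✓)  100-10(✓)  1000-0(✓)  1001-0(✓)  10010-  101-00(✓)  10100-  11-010(✓)  11-011(✓)  11-111(✓)  110-11(✓)  1100-0(✓)  1100-1(✓)  11000-(✓)  11001-(✓)  111-11(✓)  11101-(✓)  1111-1(✓)
size-2^2 implicants → --0000  -0-000(✓)  -0-100(✓)  -00-00(✓)  -00-10(✓)  -000-0(✓)  -001-0(✓)  -01-00(✓)  -1-011(✓)  -1-111(✓)  -10-11(✓)  -100-1  -1000-  -11-11(✓)  -111-1  0--100(✓)  0--110(✓)  0--111(✓)  0-0-00  0-000-  0-01-0(✓)  0-011-(✓)  0-1-11  0-11-0(✓)  0-111-(✓)  00--00(✓)  00--10(✓)  00-0-0(✓)  00-1-0(✓)  00-11-(✓)  000--0(✓)  001--0(✓)  001-1-  01--11(✓)  01-1-0(✓)  01-1-1(✓)  01-10-(✓)  01-11-(✓)  010--1  010-0-  0101--(✓)  0111--(✓)  1-00-0  10--00(✓)  100--0(✓)  11--11(✓)  11-01-  1100--
size-2^3 implicants → -0--00  -00--0  -1--11  0--1-0  0--11-  00---0  01-1--
Unchecked terms (primes): --0000, -0--00, -00--0, -1--11, -100-1, -1000-, -111-1, 0--1-0, 0--11-, 0-0-00, 0-000-, 0-1-11, 00---0, 001-1-, 01-1--, 010--1, 010-0-, 1-00-0, 10010-, 10100-, 11-01-, 1100--
Minterm coverage:
  m0 ⊆ --0000,-0--00,-00--0,0-0-00,0-000-,00---0
  m1 ⊆ 0-000- [E]
  m4 ⊆ -0--00,-00--0,0--1-0,0-0-00,00---0
  m6 ⊆ -00--0,0--1-0,0--11-,00---0
  m7 ⊆ 0--11- [E]
  m8 ⊆ -0--00,00---0
  m10 ⊆ 00---0,001-1-
  m11 ⊆ 0-1-11,001-1-
  m12 ⊆ -0--00,0--1-0,00---0
  m14 ⊆ 0--1-0,0--11-,00---0,001-1-
  m15 ⊆ 0--11-,0-1-11,001-1-
  m16 ⊆ --0000,-1000-,0-0-00,0-000-,010-0-
  m17 ⊆ -100-1,-1000-,0-000-,010--1,010-0-
  m19 ⊆ -1--11,-100-1,010--1
  m20 ⊆ 0--1-0,0-0-00,01-1--,010-0-
  m21 ⊆ 01-1--,010--1,010-0-
  m23 ⊆ -1--11,0--11-,01-1--,010--1
  m27 ⊆ -1--11,0-1-11
  m28 ⊆ 0--1-0,01-1--
  m29 ⊆ -111-1,01-1--
  m30 ⊆ 0--1-0,0--11-,01-1--
  m31 ⊆ -1--11,-111-1,0--11-,0-1-11,01-1--
  m32 ⊆ --0000,-0--00,-00--0,1-00-0
  m34 ⊆ -00--0,1-00-0
  m36 ⊆ -0--00,-00--0,10010-
  m38 ⊆ -00--0 [E]
  m40 ⊆ -0--00,10100-
  m41 ⊆ 10100- [E]
  m44 ⊆ -0--00 [E]
  m48 ⊆ --0000,-1000-,1-00-0,1100--
  m50 ⊆ 1-00-0,11-01-,1100--
  m51 ⊆ -1--11,-100-1,11-01-,1100--
  m55 ⊆ -1--11 [E]
  m58 ⊆ 11-01- [E]
  m59 ⊆ -1--11,11-01-
  m61 ⊆ -111-1 [E]
  m63 ⊆ -1--11,-111-1
E = {-0--00, -00--0, -1--11, -111-1, 0--11-, 0-000-, 10100-, 11-01-}
Petrick residual → --0000, 001-1-, 01-1--
Cover = c'd'e'f' + b'e'f' + b'c'f' + bef + bcdf + a'de + a'c'd'e' + a'b'ce + a'bd + ab'cd'e' + abd'e  |cover|=11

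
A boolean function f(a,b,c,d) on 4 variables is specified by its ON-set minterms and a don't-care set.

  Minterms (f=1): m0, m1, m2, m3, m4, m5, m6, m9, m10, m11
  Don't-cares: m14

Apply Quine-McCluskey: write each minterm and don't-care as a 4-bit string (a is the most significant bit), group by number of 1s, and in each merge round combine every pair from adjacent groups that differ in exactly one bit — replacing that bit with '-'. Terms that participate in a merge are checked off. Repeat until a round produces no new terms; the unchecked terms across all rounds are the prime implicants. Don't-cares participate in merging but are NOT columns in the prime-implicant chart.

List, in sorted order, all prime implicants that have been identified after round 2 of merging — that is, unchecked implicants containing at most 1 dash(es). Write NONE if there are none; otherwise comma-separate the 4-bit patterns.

[col 0] 0000*, 0001*, 0010*, 0011*, 0100*, 0101*, 0110*, 1001*, 1010*, 1011*, 1110*
[col 1] -001*, -010*, -011*, -110*, 0-00*, 0-01*, 0-10*, 00-0*, 00-1*, 000-*, 001-*, 01-0*, 010-*, 1-10*, 10-1*, 101-*
[col 2] --10, -0-1, -01-, 0--0, 0-0-, 00--
Prime implicants: --10, -0-1, -01-, 0--0, 0-0-, 00--

NONE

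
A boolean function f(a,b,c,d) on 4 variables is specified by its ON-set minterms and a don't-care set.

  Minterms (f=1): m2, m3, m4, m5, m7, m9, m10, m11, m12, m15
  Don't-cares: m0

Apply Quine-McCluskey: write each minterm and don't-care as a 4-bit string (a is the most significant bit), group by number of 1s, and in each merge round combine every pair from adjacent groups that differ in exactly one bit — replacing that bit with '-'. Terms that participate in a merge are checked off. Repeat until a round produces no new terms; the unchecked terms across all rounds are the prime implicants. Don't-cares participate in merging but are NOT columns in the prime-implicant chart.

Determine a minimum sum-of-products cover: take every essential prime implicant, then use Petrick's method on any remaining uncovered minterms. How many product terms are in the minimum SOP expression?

5

size-2^0 implicants → 0000(✓)  0010(✓)  0011(✓)  0100(✓)  0101(✓)  0111(✓)  1001(✓)  1010(✓)  1011(✓)  1100(✓)  1111(✓)
size-2^1 implicants → -010(✓)  -011(✓)  -100  -111(✓)  0-00  0-11(✓)  00-0  001-(✓)  01-1  010-  1-11(✓)  10-1  101-(✓)
size-2^2 implicants → --11  -01-
Unchecked terms (primes): --11, -01-, -100, 0-00, 00-0, 01-1, 010-, 10-1
Minterm coverage:
  m2 ⊆ -01-,00-0
  m3 ⊆ --11,-01-
  m4 ⊆ -100,0-00,010-
  m5 ⊆ 01-1,010-
  m7 ⊆ --11,01-1
  m9 ⊆ 10-1 [E]
  m10 ⊆ -01- [E]
  m11 ⊆ --11,-01-,10-1
  m12 ⊆ -100 [E]
  m15 ⊆ --11 [E]
E = {--11, -01-, -100, 10-1}
Petrick residual → 01-1
Cover = cd + b'c + bc'd' + a'bd + ab'd  |cover|=5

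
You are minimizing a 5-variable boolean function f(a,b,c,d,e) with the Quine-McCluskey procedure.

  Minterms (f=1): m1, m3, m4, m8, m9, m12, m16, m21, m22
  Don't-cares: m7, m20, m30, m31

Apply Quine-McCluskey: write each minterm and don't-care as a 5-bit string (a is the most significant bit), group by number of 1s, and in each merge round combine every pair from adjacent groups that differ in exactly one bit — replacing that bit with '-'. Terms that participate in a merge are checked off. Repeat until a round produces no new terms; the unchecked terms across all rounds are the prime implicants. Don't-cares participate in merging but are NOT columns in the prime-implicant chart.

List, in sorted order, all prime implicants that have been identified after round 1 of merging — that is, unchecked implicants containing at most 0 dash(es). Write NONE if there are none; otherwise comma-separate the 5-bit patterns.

[col 0] 00001*, 00011*, 00100*, 00111*, 01000*, 01001*, 01100*, 10000*, 10100*, 10101*, 10110*, 11110*, 11111*
[col 1] -0100, 0-001, 0-100, 00-11, 000-1, 01-00, 0100-, 1-110, 10-00, 101-0, 1010-, 1111-
Prime implicants: -0100, 0-001, 0-100, 00-11, 000-1, 01-00, 0100-, 1-110, 10-00, 101-0, 1010-, 1111-

NONE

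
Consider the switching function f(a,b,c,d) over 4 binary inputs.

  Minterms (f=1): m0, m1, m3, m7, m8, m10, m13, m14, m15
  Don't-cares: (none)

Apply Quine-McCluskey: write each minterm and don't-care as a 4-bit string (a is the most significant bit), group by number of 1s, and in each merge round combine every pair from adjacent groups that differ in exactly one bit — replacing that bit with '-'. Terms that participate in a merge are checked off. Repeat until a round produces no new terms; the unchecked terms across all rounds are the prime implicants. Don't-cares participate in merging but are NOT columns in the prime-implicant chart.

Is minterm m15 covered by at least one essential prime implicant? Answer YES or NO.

[col 0] 0000*, 0001*, 0011*, 0111*, 1000*, 1010*, 1101*, 1110*, 1111*
[col 1] -000, -111, 0-11, 00-1, 000-, 1-10, 10-0, 11-1, 111-
Prime implicants: -000, -111, 0-11, 00-1, 000-, 1-10, 10-0, 11-1, 111-
PI chart (minterm → PIs covering it):
  0 | -000,000-
  1 | 00-1,000-
  3 | 0-11,00-1
  7 | -111,0-11
  8 | -000,10-0
  10 | 1-10,10-0
  13 | 11-1  (sole → essential)
  14 | 1-10,111-
  15 | -111,11-1,111-
Essential prime implicants: 11-1

YES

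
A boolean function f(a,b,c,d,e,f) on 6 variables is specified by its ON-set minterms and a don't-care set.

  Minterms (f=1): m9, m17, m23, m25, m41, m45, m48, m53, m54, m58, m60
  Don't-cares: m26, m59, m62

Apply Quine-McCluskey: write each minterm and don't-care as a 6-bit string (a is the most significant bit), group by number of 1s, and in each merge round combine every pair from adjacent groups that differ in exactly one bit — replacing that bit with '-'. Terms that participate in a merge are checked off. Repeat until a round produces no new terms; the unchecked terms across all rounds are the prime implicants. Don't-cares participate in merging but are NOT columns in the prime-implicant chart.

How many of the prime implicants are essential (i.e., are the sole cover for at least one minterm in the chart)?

7

Round 0: 001001✓ 010001✓ 010111 011001✓ 011010✓ 101001✓ 101101✓ 110000 110101 110110✓ 111010✓ 111011✓ 111100✓ 111110✓
Round 1: -01001 -11010 0-1001 01-001 101-01 11-110 111-10 11101- 1111-0
PIs = {-01001, -11010, 0-1001, 01-001, 010111, 101-01, 11-110, 110000, 110101, 111-10, 11101-, 1111-0}
Coverage chart:
  m9: -01001,0-1001
  m17: 01-001 ←essential
  m23: 010111 ←essential
  m25: 0-1001,01-001
  m41: -01001,101-01
  m45: 101-01 ←essential
  m48: 110000 ←essential
  m53: 110101 ←essential
  m54: 11-110 ←essential
  m58: -11010,111-10,11101-
  m60: 1111-0 ←essential
Essential: 01-001, 010111, 101-01, 11-110, 110000, 110101, 1111-0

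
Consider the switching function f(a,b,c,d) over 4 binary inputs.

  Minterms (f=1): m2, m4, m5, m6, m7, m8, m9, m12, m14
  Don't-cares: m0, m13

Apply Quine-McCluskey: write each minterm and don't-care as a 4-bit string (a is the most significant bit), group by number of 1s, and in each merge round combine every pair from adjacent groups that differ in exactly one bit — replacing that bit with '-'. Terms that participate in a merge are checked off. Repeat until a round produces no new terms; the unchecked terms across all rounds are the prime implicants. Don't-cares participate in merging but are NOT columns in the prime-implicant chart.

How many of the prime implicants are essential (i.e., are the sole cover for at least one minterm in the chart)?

4

Round 0: 0000✓ 0010✓ 0100✓ 0101✓ 0110✓ 0111✓ 1000✓ 1001✓ 1100✓ 1101✓ 1110✓
Round 1: -000✓ -100✓ -101✓ -110✓ 0-00✓ 0-10✓ 00-0✓ 01-0✓ 01-1✓ 010-✓ 011-✓ 1-00✓ 1-01✓ 100-✓ 11-0✓ 110-✓
Round 2: --00 -1-0 -10- 0--0 01-- 1-0-
PIs = {--00, -1-0, -10-, 0--0, 01--, 1-0-}
Coverage chart:
  m2: 0--0 ←essential
  m4: --00,-1-0,-10-,0--0,01--
  m5: -10-,01--
  m6: -1-0,0--0,01--
  m7: 01-- ←essential
  m8: --00,1-0-
  m9: 1-0- ←essential
  m12: --00,-1-0,-10-,1-0-
  m14: -1-0 ←essential
Essential: -1-0, 0--0, 01--, 1-0-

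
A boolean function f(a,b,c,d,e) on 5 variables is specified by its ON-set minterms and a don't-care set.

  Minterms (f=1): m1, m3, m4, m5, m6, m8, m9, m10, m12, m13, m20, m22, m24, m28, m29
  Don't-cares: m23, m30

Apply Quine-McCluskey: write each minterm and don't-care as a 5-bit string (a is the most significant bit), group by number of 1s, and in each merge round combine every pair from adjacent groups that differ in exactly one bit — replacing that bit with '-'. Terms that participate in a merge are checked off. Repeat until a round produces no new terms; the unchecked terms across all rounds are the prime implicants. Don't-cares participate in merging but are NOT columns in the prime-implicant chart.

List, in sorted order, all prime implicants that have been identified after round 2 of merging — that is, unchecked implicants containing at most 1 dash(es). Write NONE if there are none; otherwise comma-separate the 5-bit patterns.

000-1, 010-0, 1011-

size-2^0 implicants → 00001(✓)  00011(✓)  00100(✓)  00101(✓)  00110(✓)  01000(✓)  01001(✓)  01010(✓)  01100(✓)  01101(✓)  10100(✓)  10110(✓)  10111(✓)  11000(✓)  11100(✓)  11101(✓)  11110(✓)
size-2^1 implicants → -0100(✓)  -0110(✓)  -1000(✓)  -1100(✓)  -1101(✓)  0-001(✓)  0-100(✓)  0-101(✓)  00-01(✓)  000-1  001-0(✓)  0010-(✓)  01-00(✓)  01-01(✓)  010-0  0100-(✓)  0110-(✓)  1-100(✓)  1-110(✓)  101-0(✓)  1011-  11-00(✓)  111-0(✓)  1110-(✓)
size-2^2 implicants → --100  -01-0  -1-00  -110-  0--01  0-10-  01-0-  1-1-0
Unchecked terms (primes): --100, -01-0, -1-00, -110-, 0--01, 0-10-, 000-1, 01-0-, 010-0, 1-1-0, 1011-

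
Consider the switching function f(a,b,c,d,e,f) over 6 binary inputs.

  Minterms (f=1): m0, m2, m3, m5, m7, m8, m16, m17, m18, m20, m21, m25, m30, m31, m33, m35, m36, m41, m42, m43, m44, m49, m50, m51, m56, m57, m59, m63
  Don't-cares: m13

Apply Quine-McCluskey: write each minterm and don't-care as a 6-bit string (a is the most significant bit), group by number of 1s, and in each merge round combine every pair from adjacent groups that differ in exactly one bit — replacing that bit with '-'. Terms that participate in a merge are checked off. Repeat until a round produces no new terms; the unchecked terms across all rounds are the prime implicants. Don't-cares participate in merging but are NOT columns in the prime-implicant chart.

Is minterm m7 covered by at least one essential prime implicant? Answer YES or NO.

NO

[col 0] 000000*, 000010*, 000011*, 000101*, 000111*, 001000*, 001101*, 010000*, 010001*, 010010*, 010100*, 010101*, 011001*, 011110*, 011111*, 100001*, 100011*, 100100*, 101001*, 101010*, 101011*, 101100*, 110001*, 110010*, 110011*, 111000*, 111001*, 111011*, 111111*
[col 1] -00011, -10001*, -10010, -11001*, -11111, 0-0000*, 0-0010*, 0-0101, 00-000, 00-101, 000-11, 0000-0*, 00001-, 0001-1, 01-001*, 010-00*, 010-01*, 0100-0*, 01000-*, 01010-*, 01111-, 1-0001*, 1-0011*, 1-1001*, 1-1011*, 10-001*, 10-011*, 10-100, 1000-1*, 1010-1*, 10101-, 11-001*, 11-011*, 1100-1*, 11001-, 111-11, 1110-1*, 11100-
[col 2] -1-001, 0-00-0, 010-0-, 1--001*, 1--011*, 1-00-1*, 1-10-1*, 10-0-1*, 11-0-1*
[col 3] 1--0-1
Prime implicants: -00011, -1-001, -10010, -11111, 0-00-0, 0-0101, 00-000, 00-101, 000-11, 00001-, 0001-1, 010-0-, 01111-, 1--0-1, 10-100, 10101-, 11001-, 111-11, 11100-
PI chart (minterm → PIs covering it):
  0 | 0-00-0,00-000
  2 | 0-00-0,00001-
  3 | -00011,000-11,00001-
  5 | 0-0101,00-101,0001-1
  7 | 000-11,0001-1
  8 | 00-000  (sole → essential)
  16 | 0-00-0,010-0-
  17 | -1-001,010-0-
  18 | -10010,0-00-0
  20 | 010-0-  (sole → essential)
  21 | 0-0101,010-0-
  25 | -1-001  (sole → essential)
  30 | 01111-  (sole → essential)
  31 | -11111,01111-
  33 | 1--0-1  (sole → essential)
  35 | -00011,1--0-1
  36 | 10-100  (sole → essential)
  41 | 1--0-1  (sole → essential)
  42 | 10101-  (sole → essential)
  43 | 1--0-1,10101-
  44 | 10-100  (sole → essential)
  49 | -1-001,1--0-1
  50 | -10010,11001-
  51 | 1--0-1,11001-
  56 | 11100-  (sole → essential)
  57 | -1-001,1--0-1,11100-
  59 | 1--0-1,111-11
  63 | -11111,111-11
Essential prime implicants: -1-001, 00-000, 010-0-, 01111-, 1--0-1, 10-100, 10101-, 11100-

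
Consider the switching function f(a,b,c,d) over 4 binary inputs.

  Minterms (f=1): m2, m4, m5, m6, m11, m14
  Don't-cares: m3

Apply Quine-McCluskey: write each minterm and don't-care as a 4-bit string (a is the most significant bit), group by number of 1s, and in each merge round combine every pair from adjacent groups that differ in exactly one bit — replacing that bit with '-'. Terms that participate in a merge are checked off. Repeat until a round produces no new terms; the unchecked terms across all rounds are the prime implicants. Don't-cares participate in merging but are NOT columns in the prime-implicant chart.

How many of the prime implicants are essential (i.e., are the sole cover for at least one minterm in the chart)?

size-2^0 implicants → 0010(✓)  0011(✓)  0100(✓)  0101(✓)  0110(✓)  1011(✓)  1110(✓)
size-2^1 implicants → -011  -110  0-10  001-  01-0  010-
Unchecked terms (primes): -011, -110, 0-10, 001-, 01-0, 010-
Minterm coverage:
  m2 ⊆ 0-10,001-
  m4 ⊆ 01-0,010-
  m5 ⊆ 010- [E]
  m6 ⊆ -110,0-10,01-0
  m11 ⊆ -011 [E]
  m14 ⊆ -110 [E]
E = {-011, -110, 010-}

3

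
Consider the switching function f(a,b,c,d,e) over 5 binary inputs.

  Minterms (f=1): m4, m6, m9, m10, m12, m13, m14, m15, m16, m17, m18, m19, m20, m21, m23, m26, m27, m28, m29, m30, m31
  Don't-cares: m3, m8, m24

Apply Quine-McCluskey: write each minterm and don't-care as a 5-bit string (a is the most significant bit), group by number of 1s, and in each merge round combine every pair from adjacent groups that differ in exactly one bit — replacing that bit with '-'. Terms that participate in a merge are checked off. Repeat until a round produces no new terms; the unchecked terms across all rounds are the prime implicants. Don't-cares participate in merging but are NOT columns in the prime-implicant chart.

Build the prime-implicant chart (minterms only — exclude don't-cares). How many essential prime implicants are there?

size-2^0 implicants → 00011(✓)  00100(✓)  00110(✓)  01000(✓)  01001(✓)  01010(✓)  01100(✓)  01101(✓)  01110(✓)  01111(✓)  10000(✓)  10001(✓)  10010(✓)  10011(✓)  10100(✓)  10101(✓)  10111(✓)  11000(✓)  11010(✓)  11011(✓)  11100(✓)  11101(✓)  11110(✓)  11111(✓)
size-2^1 implicants → -0011  -0100(✓)  -1000(✓)  -1010(✓)  -1100(✓)  -1101(✓)  -1110(✓)  -1111(✓)  0-100(✓)  0-110(✓)  001-0(✓)  01-00(✓)  01-01(✓)  01-10(✓)  010-0(✓)  0100-(✓)  011-0(✓)  011-1(✓)  0110-(✓)  0111-(✓)  1-000(✓)  1-010(✓)  1-011(✓)  1-100(✓)  1-101(✓)  1-111(✓)  10-00(✓)  10-01(✓)  10-11(✓)  100-0(✓)  100-1(✓)  1000-(✓)  1001-(✓)  101-1(✓)  1010-(✓)  11-00(✓)  11-10(✓)  11-11(✓)  110-0(✓)  1101-(✓)  111-0(✓)  111-1(✓)  1110-(✓)  1111-(✓)
size-2^2 implicants → --100  -1-00(✓)  -1-10(✓)  -10-0(✓)  -11-0(✓)  -11-1(✓)  -110-(✓)  -111-(✓)  0-1-0  01--0(✓)  01-0-  011--(✓)  1--00  1--11  1-0-0  1-01-  1-1-1  1-10-  10--1  10-0-  100--  11--0(✓)  11-1-  111--(✓)
size-2^3 implicants → -1--0  -11--
Unchecked terms (primes): --100, -0011, -1--0, -11--, 0-1-0, 01-0-, 1--00, 1--11, 1-0-0, 1-01-, 1-1-1, 1-10-, 10--1, 10-0-, 100--, 11-1-
Minterm coverage:
  m4 ⊆ --100,0-1-0
  m6 ⊆ 0-1-0 [E]
  m9 ⊆ 01-0- [E]
  m10 ⊆ -1--0 [E]
  m12 ⊆ --100,-1--0,-11--,0-1-0,01-0-
  m13 ⊆ -11--,01-0-
  m14 ⊆ -1--0,-11--,0-1-0
  m15 ⊆ -11-- [E]
  m16 ⊆ 1--00,1-0-0,10-0-,100--
  m17 ⊆ 10--1,10-0-,100--
  m18 ⊆ 1-0-0,1-01-,100--
  m19 ⊆ -0011,1--11,1-01-,10--1,100--
  m20 ⊆ --100,1--00,1-10-,10-0-
  m21 ⊆ 1-1-1,1-10-,10--1,10-0-
  m23 ⊆ 1--11,1-1-1,10--1
  m26 ⊆ -1--0,1-0-0,1-01-,11-1-
  m27 ⊆ 1--11,1-01-,11-1-
  m28 ⊆ --100,-1--0,-11--,1--00,1-10-
  m29 ⊆ -11--,1-1-1,1-10-
  m30 ⊆ -1--0,-11--,11-1-
  m31 ⊆ -11--,1--11,1-1-1,11-1-
E = {-1--0, -11--, 0-1-0, 01-0-}

4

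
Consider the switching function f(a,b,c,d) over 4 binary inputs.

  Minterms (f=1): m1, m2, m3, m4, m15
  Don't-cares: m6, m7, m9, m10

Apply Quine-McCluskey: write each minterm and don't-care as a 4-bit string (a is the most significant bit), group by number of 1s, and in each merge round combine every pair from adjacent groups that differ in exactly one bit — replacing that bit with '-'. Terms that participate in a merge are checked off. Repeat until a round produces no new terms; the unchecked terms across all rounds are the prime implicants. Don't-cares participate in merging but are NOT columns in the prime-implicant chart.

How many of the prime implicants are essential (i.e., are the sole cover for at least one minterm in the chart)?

Round 0: 0001✓ 0010✓ 0011✓ 0100✓ 0110✓ 0111✓ 1001✓ 1010✓ 1111✓
Round 1: -001 -010 -111 0-10✓ 0-11✓ 00-1 001-✓ 01-0 011-✓
Round 2: 0-1-
PIs = {-001, -010, -111, 0-1-, 00-1, 01-0}
Coverage chart:
  m1: -001,00-1
  m2: -010,0-1-
  m3: 0-1-,00-1
  m4: 01-0 ←essential
  m15: -111 ←essential
Essential: -111, 01-0

2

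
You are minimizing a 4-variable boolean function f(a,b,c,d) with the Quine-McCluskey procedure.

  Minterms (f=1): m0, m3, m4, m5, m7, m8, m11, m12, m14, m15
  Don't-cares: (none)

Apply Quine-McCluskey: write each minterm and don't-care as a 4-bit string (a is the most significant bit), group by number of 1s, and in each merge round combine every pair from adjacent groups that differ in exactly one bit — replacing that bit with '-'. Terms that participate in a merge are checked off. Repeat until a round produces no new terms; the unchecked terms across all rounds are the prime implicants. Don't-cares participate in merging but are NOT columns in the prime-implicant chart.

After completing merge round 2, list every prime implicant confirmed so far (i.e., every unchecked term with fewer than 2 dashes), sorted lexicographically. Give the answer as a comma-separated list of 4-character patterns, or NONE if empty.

Round 0: 0000✓ 0011✓ 0100✓ 0101✓ 0111✓ 1000✓ 1011✓ 1100✓ 1110✓ 1111✓
Round 1: -000✓ -011✓ -100✓ -111✓ 0-00✓ 0-11✓ 01-1 010- 1-00✓ 1-11✓ 11-0 111-
Round 2: --00 --11
PIs = {--00, --11, 01-1, 010-, 11-0, 111-}

01-1, 010-, 11-0, 111-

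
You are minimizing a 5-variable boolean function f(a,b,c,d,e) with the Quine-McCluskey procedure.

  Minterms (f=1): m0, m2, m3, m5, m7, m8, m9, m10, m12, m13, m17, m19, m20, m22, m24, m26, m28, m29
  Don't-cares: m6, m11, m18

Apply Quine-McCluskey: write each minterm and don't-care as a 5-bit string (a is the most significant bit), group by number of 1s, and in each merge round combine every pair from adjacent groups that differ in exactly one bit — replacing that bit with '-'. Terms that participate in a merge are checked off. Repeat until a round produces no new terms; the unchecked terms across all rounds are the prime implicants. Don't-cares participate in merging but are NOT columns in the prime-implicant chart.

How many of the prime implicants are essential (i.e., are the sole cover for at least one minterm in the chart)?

3

size-2^0 implicants → 00000(✓)  00010(✓)  00011(✓)  00101(✓)  00110(✓)  00111(✓)  01000(✓)  01001(✓)  01010(✓)  01011(✓)  01100(✓)  01101(✓)  10001(✓)  10010(✓)  10011(✓)  10100(✓)  10110(✓)  11000(✓)  11010(✓)  11100(✓)  11101(✓)
size-2^1 implicants → -0010(✓)  -0011(✓)  -0110(✓)  -1000(✓)  -1010(✓)  -1100(✓)  -1101(✓)  0-000(✓)  0-010(✓)  0-011(✓)  0-101  00-10(✓)  00-11(✓)  000-0(✓)  0001-(✓)  001-1  0011-(✓)  01-00(✓)  01-01(✓)  010-0(✓)  010-1(✓)  0100-(✓)  0101-(✓)  0110-(✓)  1-010(✓)  1-100  10-10(✓)  100-1  1001-(✓)  101-0  11-00(✓)  110-0(✓)  1110-(✓)
size-2^2 implicants → --010  -0-10  -001-  -1-00  -10-0  -110-  0-0-0  0-01-  00-1-  01-0-  010--
Unchecked terms (primes): --010, -0-10, -001-, -1-00, -10-0, -110-, 0-0-0, 0-01-, 0-101, 00-1-, 001-1, 01-0-, 010--, 1-100, 100-1, 101-0
Minterm coverage:
  m0 ⊆ 0-0-0 [E]
  m2 ⊆ --010,-0-10,-001-,0-0-0,0-01-,00-1-
  m3 ⊆ -001-,0-01-,00-1-
  m5 ⊆ 0-101,001-1
  m7 ⊆ 00-1-,001-1
  m8 ⊆ -1-00,-10-0,0-0-0,01-0-,010--
  m9 ⊆ 01-0-,010--
  m10 ⊆ --010,-10-0,0-0-0,0-01-,010--
  m12 ⊆ -1-00,-110-,01-0-
  m13 ⊆ -110-,0-101,01-0-
  m17 ⊆ 100-1 [E]
  m19 ⊆ -001-,100-1
  m20 ⊆ 1-100,101-0
  m22 ⊆ -0-10,101-0
  m24 ⊆ -1-00,-10-0
  m26 ⊆ --010,-10-0
  m28 ⊆ -1-00,-110-,1-100
  m29 ⊆ -110- [E]
E = {-110-, 0-0-0, 100-1}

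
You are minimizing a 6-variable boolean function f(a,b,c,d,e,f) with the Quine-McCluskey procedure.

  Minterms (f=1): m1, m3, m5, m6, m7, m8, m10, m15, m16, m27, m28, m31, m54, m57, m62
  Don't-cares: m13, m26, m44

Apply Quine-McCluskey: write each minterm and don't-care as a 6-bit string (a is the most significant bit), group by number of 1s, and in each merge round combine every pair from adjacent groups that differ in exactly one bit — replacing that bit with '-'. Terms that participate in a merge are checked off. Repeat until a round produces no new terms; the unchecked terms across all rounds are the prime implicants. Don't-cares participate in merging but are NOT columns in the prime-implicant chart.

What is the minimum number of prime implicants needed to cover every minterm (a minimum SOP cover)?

size-2^0 implicants → 000001(✓)  000011(✓)  000101(✓)  000110(✓)  000111(✓)  001000(✓)  001010(✓)  001101(✓)  001111(✓)  010000  011010(✓)  011011(✓)  011100  011111(✓)  101100  110110(✓)  111001  111110(✓)
size-2^1 implicants → 0-1010  0-1111  00-101(✓)  00-111(✓)  000-01(✓)  000-11(✓)  0000-1(✓)  0001-1(✓)  00011-  0010-0  0011-1(✓)  011-11  01101-  11-110
size-2^2 implicants → 00-1-1  000--1
Unchecked terms (primes): 0-1010, 0-1111, 00-1-1, 000--1, 00011-, 0010-0, 010000, 011-11, 01101-, 011100, 101100, 11-110, 111001
Minterm coverage:
  m1 ⊆ 000--1 [E]
  m3 ⊆ 000--1 [E]
  m5 ⊆ 00-1-1,000--1
  m6 ⊆ 00011- [E]
  m7 ⊆ 00-1-1,000--1,00011-
  m8 ⊆ 0010-0 [E]
  m10 ⊆ 0-1010,0010-0
  m15 ⊆ 0-1111,00-1-1
  m16 ⊆ 010000 [E]
  m27 ⊆ 011-11,01101-
  m28 ⊆ 011100 [E]
  m31 ⊆ 0-1111,011-11
  m54 ⊆ 11-110 [E]
  m57 ⊆ 111001 [E]
  m62 ⊆ 11-110 [E]
E = {000--1, 00011-, 0010-0, 010000, 011100, 11-110, 111001}
Petrick residual → 0-1111, 011-11
Cover = a'cdef + a'b'c'f + a'b'c'de + a'b'cd'f' + a'bc'd'e'f' + a'bcef + a'bcde'f' + abdef' + abcd'e'f  |cover|=9

9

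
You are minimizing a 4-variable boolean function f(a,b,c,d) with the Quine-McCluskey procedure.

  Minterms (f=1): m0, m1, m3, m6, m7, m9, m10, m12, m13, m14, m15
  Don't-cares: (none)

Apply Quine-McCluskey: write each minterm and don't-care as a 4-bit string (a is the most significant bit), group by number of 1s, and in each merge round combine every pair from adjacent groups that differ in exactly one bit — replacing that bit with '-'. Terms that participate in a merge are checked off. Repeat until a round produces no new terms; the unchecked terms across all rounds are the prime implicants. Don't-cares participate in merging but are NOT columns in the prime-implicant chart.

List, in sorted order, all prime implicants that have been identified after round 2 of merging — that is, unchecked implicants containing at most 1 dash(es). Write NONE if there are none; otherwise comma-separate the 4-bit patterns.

size-2^0 implicants → 0000(✓)  0001(✓)  0011(✓)  0110(✓)  0111(✓)  1001(✓)  1010(✓)  1100(✓)  1101(✓)  1110(✓)  1111(✓)
size-2^1 implicants → -001  -110(✓)  -111(✓)  0-11  00-1  000-  011-(✓)  1-01  1-10  11-0(✓)  11-1(✓)  110-(✓)  111-(✓)
size-2^2 implicants → -11-  11--
Unchecked terms (primes): -001, -11-, 0-11, 00-1, 000-, 1-01, 1-10, 11--

-001, 0-11, 00-1, 000-, 1-01, 1-10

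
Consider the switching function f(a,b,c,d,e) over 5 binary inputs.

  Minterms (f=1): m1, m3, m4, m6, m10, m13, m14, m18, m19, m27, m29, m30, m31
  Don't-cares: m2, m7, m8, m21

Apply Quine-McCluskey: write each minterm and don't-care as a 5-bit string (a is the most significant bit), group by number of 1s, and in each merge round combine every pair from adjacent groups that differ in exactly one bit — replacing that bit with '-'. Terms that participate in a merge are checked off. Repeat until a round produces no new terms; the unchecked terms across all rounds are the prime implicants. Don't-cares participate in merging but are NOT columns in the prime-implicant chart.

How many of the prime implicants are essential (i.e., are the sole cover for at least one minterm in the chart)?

4

size-2^0 implicants → 00001(✓)  00010(✓)  00011(✓)  00100(✓)  00110(✓)  00111(✓)  01000(✓)  01010(✓)  01101(✓)  01110(✓)  10010(✓)  10011(✓)  10101(✓)  11011(✓)  11101(✓)  11110(✓)  11111(✓)
size-2^1 implicants → -0010(✓)  -0011(✓)  -1101  -1110  0-010(✓)  0-110(✓)  00-10(✓)  00-11(✓)  000-1  0001-(✓)  001-0  0011-(✓)  01-10(✓)  010-0  1-011  1-101  1001-(✓)  11-11  111-1  1111-
size-2^2 implicants → -001-  0--10  00-1-
Unchecked terms (primes): -001-, -1101, -1110, 0--10, 00-1-, 000-1, 001-0, 010-0, 1-011, 1-101, 11-11, 111-1, 1111-
Minterm coverage:
  m1 ⊆ 000-1 [E]
  m3 ⊆ -001-,00-1-,000-1
  m4 ⊆ 001-0 [E]
  m6 ⊆ 0--10,00-1-,001-0
  m10 ⊆ 0--10,010-0
  m13 ⊆ -1101 [E]
  m14 ⊆ -1110,0--10
  m18 ⊆ -001- [E]
  m19 ⊆ -001-,1-011
  m27 ⊆ 1-011,11-11
  m29 ⊆ -1101,1-101,111-1
  m30 ⊆ -1110,1111-
  m31 ⊆ 11-11,111-1,1111-
E = {-001-, -1101, 000-1, 001-0}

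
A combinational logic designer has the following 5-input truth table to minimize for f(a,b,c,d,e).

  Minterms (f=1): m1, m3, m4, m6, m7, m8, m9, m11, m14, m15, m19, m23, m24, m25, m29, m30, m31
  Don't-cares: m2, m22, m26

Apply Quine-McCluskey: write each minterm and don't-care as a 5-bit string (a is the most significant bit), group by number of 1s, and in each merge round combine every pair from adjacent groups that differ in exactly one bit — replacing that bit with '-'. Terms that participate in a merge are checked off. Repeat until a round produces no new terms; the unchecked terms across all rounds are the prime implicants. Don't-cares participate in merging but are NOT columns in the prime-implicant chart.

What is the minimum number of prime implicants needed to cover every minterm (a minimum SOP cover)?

6

[col 0] 00001*, 00010*, 00011*, 00100*, 00110*, 00111*, 01000*, 01001*, 01011*, 01110*, 01111*, 10011*, 10110*, 10111*, 11000*, 11001*, 11010*, 11101*, 11110*, 11111*
[col 1] -0011*, -0110*, -0111*, -1000*, -1001*, -1110*, -1111*, 0-001*, 0-011*, 0-110*, 0-111*, 00-10*, 00-11*, 000-1*, 0001-*, 001-0, 0011-*, 01-11*, 010-1*, 0100-*, 0111-*, 1-110*, 1-111*, 10-11*, 1011-*, 11-01, 11-10, 110-0, 1100-*, 111-1, 1111-*
[col 2] --110*, --111*, -0-11, -011-*, -100-, -111-*, 0--11, 0-0-1, 0-11-*, 00-1-, 1-11-*
[col 3] --11-
Prime implicants: --11-, -0-11, -100-, 0--11, 0-0-1, 00-1-, 001-0, 11-01, 11-10, 110-0, 111-1
PI chart (minterm → PIs covering it):
  1 | 0-0-1  (sole → essential)
  3 | -0-11,0--11,0-0-1,00-1-
  4 | 001-0  (sole → essential)
  6 | --11-,00-1-,001-0
  7 | --11-,-0-11,0--11,00-1-
  8 | -100-  (sole → essential)
  9 | -100-,0-0-1
  11 | 0--11,0-0-1
  14 | --11-  (sole → essential)
  15 | --11-,0--11
  19 | -0-11  (sole → essential)
  23 | --11-,-0-11
  24 | -100-,110-0
  25 | -100-,11-01
  29 | 11-01,111-1
  30 | --11-,11-10
  31 | --11-,111-1
Essential prime implicants: --11-, -0-11, -100-, 0-0-1, 001-0
Petrick residual → 11-01
Minimum SOP uses 6 PIs: cd + b'de + bc'd' + a'c'e + a'b'ce' + abd'e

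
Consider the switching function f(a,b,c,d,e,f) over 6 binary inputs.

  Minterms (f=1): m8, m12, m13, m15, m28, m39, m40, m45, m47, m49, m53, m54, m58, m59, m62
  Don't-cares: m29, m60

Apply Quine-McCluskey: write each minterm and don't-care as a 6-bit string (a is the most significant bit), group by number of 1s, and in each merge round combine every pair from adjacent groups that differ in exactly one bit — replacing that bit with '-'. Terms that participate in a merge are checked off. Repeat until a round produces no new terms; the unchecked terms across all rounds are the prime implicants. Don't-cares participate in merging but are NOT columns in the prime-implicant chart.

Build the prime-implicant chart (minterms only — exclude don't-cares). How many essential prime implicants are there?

6

Round 0: 001000✓ 001100✓ 001101✓ 001111✓ 011100✓ 011101✓ 100111✓ 101000✓ 101101✓ 101111✓ 110001✓ 110101✓ 110110✓ 111010✓ 111011✓ 111100✓ 111110✓
Round 1: -01000 -01101✓ -01111✓ -11100 0-1100✓ 0-1101✓ 001-00 0011-1✓ 00110-✓ 01110-✓ 10-111 1011-1✓ 11-110 110-01 111-10 11101- 1111-0
Round 2: -011-1 0-110-
PIs = {-01000, -011-1, -11100, 0-110-, 001-00, 10-111, 11-110, 110-01, 111-10, 11101-, 1111-0}
Coverage chart:
  m8: -01000,001-00
  m12: 0-110-,001-00
  m13: -011-1,0-110-
  m15: -011-1 ←essential
  m28: -11100,0-110-
  m39: 10-111 ←essential
  m40: -01000 ←essential
  m45: -011-1 ←essential
  m47: -011-1,10-111
  m49: 110-01 ←essential
  m53: 110-01 ←essential
  m54: 11-110 ←essential
  m58: 111-10,11101-
  m59: 11101- ←essential
  m62: 11-110,111-10,1111-0
Essential: -01000, -011-1, 10-111, 11-110, 110-01, 11101-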